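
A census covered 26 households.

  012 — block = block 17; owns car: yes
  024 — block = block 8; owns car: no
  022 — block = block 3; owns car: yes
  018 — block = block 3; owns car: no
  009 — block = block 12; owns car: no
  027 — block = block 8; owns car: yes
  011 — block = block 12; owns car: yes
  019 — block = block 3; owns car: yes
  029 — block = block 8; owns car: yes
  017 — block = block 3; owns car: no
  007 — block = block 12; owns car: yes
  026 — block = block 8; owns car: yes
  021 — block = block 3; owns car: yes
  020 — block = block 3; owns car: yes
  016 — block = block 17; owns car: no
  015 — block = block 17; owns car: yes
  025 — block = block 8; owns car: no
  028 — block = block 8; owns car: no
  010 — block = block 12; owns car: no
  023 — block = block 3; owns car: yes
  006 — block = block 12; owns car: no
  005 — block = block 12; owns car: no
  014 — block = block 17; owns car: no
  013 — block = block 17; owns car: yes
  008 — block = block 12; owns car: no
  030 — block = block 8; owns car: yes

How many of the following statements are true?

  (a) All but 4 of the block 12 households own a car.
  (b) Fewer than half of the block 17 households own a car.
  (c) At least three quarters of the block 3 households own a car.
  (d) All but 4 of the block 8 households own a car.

(a) block 12: |A| = 7, |A ∩ B| = 2; needs |A ∖ B| = 4 — false.
(b) block 17: |A| = 5, |A ∩ B| = 3; needs |A ∩ B| < |A ∖ B| — false.
(c) block 3: |A| = 7, |A ∩ B| = 5; needs |A ∩ B| / |A| ≥ 3/4 — false.
(d) block 8: |A| = 7, |A ∩ B| = 4; needs |A ∖ B| = 4 — false.

0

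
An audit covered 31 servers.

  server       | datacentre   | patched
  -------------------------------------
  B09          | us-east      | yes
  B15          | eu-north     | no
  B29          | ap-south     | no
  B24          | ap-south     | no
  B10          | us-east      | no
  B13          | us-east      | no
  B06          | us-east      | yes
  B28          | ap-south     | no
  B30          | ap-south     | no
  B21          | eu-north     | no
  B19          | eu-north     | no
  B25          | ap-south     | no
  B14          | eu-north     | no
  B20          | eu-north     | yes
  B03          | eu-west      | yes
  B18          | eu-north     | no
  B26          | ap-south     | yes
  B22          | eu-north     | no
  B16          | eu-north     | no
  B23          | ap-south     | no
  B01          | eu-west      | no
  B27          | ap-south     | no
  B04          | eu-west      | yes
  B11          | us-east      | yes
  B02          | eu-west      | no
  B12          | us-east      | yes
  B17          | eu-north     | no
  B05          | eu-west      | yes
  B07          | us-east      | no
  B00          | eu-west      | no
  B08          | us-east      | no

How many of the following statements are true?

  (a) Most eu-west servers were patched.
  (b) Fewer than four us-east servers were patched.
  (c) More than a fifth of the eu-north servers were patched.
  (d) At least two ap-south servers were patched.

(a) eu-west: |A| = 6, |A ∩ B| = 3; needs |A ∩ B| > |A ∖ B| — false.
(b) us-east: |A| = 8, |A ∩ B| = 4; needs |A ∩ B| < 4 — false.
(c) eu-north: |A| = 9, |A ∩ B| = 1; needs |A ∩ B| / |A| > 1/5 — false.
(d) ap-south: |A| = 8, |A ∩ B| = 1; needs |A ∩ B| ≥ 2 — false.

0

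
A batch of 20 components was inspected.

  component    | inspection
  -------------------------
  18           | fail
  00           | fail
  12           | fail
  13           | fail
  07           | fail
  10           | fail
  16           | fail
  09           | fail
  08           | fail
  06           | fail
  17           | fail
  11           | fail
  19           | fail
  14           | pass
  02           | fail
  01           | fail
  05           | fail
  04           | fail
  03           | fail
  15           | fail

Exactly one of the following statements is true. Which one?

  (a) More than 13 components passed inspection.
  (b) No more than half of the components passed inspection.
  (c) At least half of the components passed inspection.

|A| = 20, |A ∩ B| = 1, |A ∖ B| = 19.
(a) requires |A ∩ B| > 13: false.
(b) requires |A ∩ B| ≤ |A ∖ B|: true.
(c) requires |A ∩ B| ≥ |A ∖ B|: false.

(b)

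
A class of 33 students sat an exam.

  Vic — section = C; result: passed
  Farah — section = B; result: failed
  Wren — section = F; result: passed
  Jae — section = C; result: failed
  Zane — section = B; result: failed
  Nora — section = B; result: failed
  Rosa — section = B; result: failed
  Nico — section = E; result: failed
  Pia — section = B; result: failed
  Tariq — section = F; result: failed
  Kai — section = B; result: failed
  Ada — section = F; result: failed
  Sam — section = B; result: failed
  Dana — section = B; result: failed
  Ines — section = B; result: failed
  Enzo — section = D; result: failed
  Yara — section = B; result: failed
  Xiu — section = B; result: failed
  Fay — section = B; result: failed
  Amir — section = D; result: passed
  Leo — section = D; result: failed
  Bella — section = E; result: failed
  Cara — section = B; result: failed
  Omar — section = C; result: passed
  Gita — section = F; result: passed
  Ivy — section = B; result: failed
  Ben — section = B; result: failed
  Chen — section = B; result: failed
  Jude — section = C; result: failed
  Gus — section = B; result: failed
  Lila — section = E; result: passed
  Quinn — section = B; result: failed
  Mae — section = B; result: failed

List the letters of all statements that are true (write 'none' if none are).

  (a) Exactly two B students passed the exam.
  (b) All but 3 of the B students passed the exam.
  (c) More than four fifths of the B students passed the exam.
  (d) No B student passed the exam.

(d)

|A| = 19, |A ∩ B| = 0, |A ∖ B| = 19.
(a) |A ∩ B| = 2: fails.
(b) |A ∖ B| = 3: fails.
(c) |A ∩ B| / |A| > 4/5: fails.
(d) A ∩ B = ∅ (|A ∩ B| = 0): holds.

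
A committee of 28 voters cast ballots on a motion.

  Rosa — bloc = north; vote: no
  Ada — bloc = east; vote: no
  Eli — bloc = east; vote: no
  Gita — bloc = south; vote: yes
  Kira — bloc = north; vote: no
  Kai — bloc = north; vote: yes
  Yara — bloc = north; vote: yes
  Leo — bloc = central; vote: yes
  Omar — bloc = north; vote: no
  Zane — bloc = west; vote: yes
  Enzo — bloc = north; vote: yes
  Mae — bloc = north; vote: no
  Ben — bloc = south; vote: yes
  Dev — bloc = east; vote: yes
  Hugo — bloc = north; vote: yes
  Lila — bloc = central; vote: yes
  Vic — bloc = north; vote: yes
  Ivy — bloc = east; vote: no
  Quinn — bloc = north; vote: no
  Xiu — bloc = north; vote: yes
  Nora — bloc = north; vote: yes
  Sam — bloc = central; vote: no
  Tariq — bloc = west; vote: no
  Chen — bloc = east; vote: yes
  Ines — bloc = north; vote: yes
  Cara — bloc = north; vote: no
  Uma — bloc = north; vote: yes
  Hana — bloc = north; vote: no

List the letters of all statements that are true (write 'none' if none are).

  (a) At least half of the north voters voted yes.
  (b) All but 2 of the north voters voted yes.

|A| = 16, |A ∩ B| = 9, |A ∖ B| = 7.
(a) |A ∩ B| ≥ |A ∖ B|: holds.
(b) |A ∖ B| = 2: fails.

(a)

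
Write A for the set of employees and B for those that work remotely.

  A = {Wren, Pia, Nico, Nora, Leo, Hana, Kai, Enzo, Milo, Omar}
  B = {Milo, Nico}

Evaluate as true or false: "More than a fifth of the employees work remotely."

False

'More than a fifth of the employees work remotely' holds iff |A ∩ B| / |A| > 1/5.
A (the restrictor) = {Wren, Pia, Nico, Nora, Leo, Hana, Kai, Enzo, Milo, Omar}, |A| = 10.
A ∩ B = {Nico, Milo}, so |A ∩ B| = 2.
A ∖ B = {Wren, Pia, Nora, Leo, Hana, Kai, Enzo, Omar}, so |A ∖ B| = 8.
|A ∩ B|/|A| = 2/10, so the statement is false.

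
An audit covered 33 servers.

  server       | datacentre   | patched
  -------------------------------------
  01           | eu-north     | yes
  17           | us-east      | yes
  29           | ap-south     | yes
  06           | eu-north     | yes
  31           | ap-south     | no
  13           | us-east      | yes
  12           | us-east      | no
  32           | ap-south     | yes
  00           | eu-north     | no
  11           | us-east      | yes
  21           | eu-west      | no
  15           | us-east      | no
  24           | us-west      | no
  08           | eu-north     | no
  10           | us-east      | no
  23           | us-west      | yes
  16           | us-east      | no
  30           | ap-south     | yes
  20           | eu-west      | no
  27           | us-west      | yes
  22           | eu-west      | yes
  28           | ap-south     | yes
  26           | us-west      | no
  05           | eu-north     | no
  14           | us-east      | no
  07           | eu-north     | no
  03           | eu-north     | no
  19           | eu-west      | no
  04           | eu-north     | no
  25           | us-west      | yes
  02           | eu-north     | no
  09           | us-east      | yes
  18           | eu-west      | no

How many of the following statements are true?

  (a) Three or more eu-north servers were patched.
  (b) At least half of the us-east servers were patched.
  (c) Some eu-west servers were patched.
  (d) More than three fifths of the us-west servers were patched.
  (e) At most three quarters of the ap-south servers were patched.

1

(a) eu-north: |A| = 9, |A ∩ B| = 2; needs |A ∩ B| ≥ 3 — false.
(b) us-east: |A| = 9, |A ∩ B| = 4; needs |A ∩ B| ≥ |A ∖ B| — false.
(c) eu-west: |A| = 5, |A ∩ B| = 1; needs A ∩ B ≠ ∅ (|A ∩ B| ≥ 1) — true.
(d) us-west: |A| = 5, |A ∩ B| = 3; needs |A ∩ B| / |A| > 3/5 — false.
(e) ap-south: |A| = 5, |A ∩ B| = 4; needs |A ∩ B| / |A| ≤ 3/4 — false.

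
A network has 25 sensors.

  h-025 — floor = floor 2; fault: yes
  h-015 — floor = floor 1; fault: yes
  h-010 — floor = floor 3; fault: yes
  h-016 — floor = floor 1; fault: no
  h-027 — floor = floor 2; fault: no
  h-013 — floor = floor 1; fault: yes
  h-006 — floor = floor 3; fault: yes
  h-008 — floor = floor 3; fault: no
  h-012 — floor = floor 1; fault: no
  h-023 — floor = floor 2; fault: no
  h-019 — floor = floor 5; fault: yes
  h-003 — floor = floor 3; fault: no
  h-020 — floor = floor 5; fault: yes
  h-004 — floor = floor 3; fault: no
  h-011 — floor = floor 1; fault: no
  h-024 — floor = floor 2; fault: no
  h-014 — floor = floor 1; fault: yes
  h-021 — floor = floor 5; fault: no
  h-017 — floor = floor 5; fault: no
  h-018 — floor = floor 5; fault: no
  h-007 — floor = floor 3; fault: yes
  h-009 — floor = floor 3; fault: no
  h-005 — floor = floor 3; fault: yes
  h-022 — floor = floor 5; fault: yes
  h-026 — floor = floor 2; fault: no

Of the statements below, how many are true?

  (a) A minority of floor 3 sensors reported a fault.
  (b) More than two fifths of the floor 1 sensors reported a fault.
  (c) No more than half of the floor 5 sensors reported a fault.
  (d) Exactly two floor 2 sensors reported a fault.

2

(a) floor 3: |A| = 8, |A ∩ B| = 4; needs |A ∩ B| < |A ∖ B| — false.
(b) floor 1: |A| = 6, |A ∩ B| = 3; needs |A ∩ B| / |A| > 2/5 — true.
(c) floor 5: |A| = 6, |A ∩ B| = 3; needs |A ∩ B| ≤ |A ∖ B| — true.
(d) floor 2: |A| = 5, |A ∩ B| = 1; needs |A ∩ B| = 2 — false.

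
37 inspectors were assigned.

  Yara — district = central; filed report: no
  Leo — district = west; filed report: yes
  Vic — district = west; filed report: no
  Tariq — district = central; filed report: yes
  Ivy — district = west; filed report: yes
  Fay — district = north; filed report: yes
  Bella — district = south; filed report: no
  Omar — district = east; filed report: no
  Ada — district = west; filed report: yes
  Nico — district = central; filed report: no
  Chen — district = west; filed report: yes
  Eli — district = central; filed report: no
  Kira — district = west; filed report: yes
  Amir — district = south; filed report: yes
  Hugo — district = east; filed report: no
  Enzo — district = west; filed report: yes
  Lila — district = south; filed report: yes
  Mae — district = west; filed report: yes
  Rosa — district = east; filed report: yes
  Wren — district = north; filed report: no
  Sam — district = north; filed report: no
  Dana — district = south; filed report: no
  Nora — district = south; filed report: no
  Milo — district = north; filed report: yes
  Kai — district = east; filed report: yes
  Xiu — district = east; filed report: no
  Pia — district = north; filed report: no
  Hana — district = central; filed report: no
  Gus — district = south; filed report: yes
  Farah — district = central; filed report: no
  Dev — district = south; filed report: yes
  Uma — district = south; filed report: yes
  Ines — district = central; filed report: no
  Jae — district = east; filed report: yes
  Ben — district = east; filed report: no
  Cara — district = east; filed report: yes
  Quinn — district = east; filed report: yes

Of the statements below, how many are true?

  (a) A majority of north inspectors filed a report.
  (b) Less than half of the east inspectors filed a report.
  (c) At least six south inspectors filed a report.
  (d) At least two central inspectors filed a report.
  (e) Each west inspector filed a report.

(a) north: |A| = 5, |A ∩ B| = 2; needs |A ∩ B| > |A ∖ B| — false.
(b) east: |A| = 9, |A ∩ B| = 5; needs |A ∩ B| < |A ∖ B| — false.
(c) south: |A| = 8, |A ∩ B| = 5; needs |A ∩ B| ≥ 6 — false.
(d) central: |A| = 7, |A ∩ B| = 1; needs |A ∩ B| ≥ 2 — false.
(e) west: |A| = 8, |A ∩ B| = 7; needs A ⊆ B, i.e. every element of A is in B (|A ∖ B| = 0) — false.

0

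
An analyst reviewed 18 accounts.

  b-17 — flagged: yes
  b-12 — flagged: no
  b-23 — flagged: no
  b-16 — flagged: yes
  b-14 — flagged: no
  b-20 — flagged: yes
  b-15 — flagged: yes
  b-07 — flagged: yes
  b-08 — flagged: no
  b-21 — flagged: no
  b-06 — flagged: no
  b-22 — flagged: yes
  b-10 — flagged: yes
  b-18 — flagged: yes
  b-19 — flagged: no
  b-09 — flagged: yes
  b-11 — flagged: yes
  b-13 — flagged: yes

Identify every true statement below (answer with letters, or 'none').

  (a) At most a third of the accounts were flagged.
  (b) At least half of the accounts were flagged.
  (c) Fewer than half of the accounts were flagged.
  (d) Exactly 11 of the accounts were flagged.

|A| = 18, |A ∩ B| = 11, |A ∖ B| = 7.
(a) |A ∩ B| / |A| ≤ 1/3: fails.
(b) |A ∩ B| ≥ |A ∖ B|: holds.
(c) |A ∩ B| < |A ∖ B|: fails.
(d) |A ∩ B| = 11: holds.

(b), (d)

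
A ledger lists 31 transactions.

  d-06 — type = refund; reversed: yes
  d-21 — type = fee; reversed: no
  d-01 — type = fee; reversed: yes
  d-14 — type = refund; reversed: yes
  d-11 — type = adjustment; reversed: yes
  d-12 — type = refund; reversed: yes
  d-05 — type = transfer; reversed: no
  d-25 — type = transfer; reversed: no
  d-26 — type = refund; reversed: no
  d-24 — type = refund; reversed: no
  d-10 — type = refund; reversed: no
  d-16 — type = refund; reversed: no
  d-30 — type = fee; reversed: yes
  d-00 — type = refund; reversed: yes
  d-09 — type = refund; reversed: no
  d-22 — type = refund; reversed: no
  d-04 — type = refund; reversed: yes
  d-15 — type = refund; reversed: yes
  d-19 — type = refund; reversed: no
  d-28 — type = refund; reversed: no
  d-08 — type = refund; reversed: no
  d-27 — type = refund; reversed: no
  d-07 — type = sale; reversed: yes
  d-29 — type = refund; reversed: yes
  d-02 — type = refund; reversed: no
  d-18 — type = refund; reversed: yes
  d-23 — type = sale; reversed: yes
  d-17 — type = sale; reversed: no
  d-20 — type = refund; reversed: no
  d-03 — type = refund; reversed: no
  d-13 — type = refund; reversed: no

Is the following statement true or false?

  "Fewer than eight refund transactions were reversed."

False

Truth condition: |A ∩ B| < 8.
|A| = 22, |A ∩ B| = 8, |A ∖ B| = 14.
|A ∩ B| = 8, so the statement is false.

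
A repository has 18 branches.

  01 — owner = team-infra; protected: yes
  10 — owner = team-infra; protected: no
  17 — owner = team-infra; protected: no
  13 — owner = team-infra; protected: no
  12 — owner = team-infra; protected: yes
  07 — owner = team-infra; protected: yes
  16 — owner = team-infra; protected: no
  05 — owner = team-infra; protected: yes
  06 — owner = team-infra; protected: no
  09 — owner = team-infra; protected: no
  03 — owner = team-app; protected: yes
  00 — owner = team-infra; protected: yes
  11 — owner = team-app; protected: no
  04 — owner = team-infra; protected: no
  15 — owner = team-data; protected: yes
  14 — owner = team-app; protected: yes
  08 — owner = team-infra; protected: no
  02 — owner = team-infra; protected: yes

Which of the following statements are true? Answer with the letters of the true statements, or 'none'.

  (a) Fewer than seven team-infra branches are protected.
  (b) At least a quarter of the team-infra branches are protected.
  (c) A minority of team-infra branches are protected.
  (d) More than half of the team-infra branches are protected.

|A| = 14, |A ∩ B| = 6, |A ∖ B| = 8.
(a) |A ∩ B| < 7: holds.
(b) |A ∩ B| / |A| ≥ 1/4: holds.
(c) |A ∩ B| < |A ∖ B|: holds.
(d) |A ∩ B| > |A ∖ B|: fails.

(a), (b), (c)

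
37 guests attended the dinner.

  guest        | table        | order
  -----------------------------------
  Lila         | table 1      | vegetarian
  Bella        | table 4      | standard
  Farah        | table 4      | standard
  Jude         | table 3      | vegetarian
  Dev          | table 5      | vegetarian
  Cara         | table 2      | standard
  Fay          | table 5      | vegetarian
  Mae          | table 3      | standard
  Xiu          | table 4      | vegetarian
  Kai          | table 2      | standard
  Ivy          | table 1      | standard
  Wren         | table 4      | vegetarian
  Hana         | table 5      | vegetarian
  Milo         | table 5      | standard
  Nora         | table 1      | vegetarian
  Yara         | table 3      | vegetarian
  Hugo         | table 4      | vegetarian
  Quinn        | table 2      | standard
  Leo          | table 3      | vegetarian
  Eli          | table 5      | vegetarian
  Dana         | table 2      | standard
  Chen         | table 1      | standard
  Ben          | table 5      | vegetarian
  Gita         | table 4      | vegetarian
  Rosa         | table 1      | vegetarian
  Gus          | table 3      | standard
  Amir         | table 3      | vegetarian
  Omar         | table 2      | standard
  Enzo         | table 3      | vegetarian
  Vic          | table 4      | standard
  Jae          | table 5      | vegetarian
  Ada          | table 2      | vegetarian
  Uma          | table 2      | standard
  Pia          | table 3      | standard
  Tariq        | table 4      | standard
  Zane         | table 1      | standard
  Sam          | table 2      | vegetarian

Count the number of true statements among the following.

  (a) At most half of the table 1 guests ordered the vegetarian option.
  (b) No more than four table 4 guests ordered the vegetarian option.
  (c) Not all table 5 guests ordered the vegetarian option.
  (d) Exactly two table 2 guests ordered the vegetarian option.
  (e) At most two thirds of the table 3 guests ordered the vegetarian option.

(a) table 1: |A| = 6, |A ∩ B| = 3; needs |A ∩ B| ≤ |A ∖ B| — true.
(b) table 4: |A| = 8, |A ∩ B| = 4; needs |A ∩ B| ≤ 4 — true.
(c) table 5: |A| = 7, |A ∩ B| = 6; needs A ⊄ B (|A ∖ B| ≥ 1) — true.
(d) table 2: |A| = 8, |A ∩ B| = 2; needs |A ∩ B| = 2 — true.
(e) table 3: |A| = 8, |A ∩ B| = 5; needs |A ∩ B| / |A| ≤ 2/3 — true.

5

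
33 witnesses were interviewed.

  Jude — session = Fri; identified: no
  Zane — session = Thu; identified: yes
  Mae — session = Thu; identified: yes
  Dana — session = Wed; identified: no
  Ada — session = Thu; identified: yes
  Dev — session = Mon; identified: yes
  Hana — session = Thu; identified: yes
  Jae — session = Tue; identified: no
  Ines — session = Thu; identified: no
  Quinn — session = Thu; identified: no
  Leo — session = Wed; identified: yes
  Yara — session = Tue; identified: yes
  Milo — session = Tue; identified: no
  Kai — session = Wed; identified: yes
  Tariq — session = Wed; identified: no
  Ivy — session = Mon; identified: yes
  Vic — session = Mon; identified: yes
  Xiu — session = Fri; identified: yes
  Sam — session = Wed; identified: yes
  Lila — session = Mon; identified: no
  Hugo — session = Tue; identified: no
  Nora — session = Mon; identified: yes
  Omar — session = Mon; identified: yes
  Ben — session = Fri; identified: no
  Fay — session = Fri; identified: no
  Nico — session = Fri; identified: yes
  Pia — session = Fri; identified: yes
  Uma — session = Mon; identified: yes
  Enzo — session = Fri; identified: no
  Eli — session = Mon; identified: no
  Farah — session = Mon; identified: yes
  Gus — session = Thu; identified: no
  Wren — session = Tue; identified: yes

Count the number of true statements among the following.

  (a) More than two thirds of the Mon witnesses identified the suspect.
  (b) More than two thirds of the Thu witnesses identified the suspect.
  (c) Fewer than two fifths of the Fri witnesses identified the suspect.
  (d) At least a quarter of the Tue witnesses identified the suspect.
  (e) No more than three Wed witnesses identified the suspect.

(a) Mon: |A| = 9, |A ∩ B| = 7; needs |A ∩ B| / |A| > 2/3 — true.
(b) Thu: |A| = 7, |A ∩ B| = 4; needs |A ∩ B| / |A| > 2/3 — false.
(c) Fri: |A| = 7, |A ∩ B| = 3; needs |A ∩ B| / |A| < 2/5 — false.
(d) Tue: |A| = 5, |A ∩ B| = 2; needs |A ∩ B| / |A| ≥ 1/4 — true.
(e) Wed: |A| = 5, |A ∩ B| = 3; needs |A ∩ B| ≤ 3 — true.

3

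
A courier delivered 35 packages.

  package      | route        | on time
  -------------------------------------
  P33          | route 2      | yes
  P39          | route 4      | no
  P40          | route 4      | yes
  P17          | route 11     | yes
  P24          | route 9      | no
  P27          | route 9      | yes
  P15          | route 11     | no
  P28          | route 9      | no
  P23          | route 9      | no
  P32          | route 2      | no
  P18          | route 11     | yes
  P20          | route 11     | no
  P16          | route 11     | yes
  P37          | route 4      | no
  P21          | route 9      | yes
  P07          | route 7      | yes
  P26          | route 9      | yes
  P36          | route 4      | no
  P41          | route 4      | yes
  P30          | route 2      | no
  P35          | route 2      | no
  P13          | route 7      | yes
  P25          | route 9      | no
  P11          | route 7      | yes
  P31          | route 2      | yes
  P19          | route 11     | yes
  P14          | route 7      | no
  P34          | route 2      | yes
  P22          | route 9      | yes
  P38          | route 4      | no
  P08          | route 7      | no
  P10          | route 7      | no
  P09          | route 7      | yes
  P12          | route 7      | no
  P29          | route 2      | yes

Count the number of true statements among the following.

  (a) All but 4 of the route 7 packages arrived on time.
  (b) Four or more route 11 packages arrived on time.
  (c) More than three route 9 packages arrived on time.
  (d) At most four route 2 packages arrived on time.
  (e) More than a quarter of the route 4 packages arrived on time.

(a) route 7: |A| = 8, |A ∩ B| = 4; needs |A ∖ B| = 4 — true.
(b) route 11: |A| = 6, |A ∩ B| = 4; needs |A ∩ B| ≥ 4 — true.
(c) route 9: |A| = 8, |A ∩ B| = 4; needs |A ∩ B| > 3 — true.
(d) route 2: |A| = 7, |A ∩ B| = 4; needs |A ∩ B| ≤ 4 — true.
(e) route 4: |A| = 6, |A ∩ B| = 2; needs |A ∩ B| / |A| > 1/4 — true.

5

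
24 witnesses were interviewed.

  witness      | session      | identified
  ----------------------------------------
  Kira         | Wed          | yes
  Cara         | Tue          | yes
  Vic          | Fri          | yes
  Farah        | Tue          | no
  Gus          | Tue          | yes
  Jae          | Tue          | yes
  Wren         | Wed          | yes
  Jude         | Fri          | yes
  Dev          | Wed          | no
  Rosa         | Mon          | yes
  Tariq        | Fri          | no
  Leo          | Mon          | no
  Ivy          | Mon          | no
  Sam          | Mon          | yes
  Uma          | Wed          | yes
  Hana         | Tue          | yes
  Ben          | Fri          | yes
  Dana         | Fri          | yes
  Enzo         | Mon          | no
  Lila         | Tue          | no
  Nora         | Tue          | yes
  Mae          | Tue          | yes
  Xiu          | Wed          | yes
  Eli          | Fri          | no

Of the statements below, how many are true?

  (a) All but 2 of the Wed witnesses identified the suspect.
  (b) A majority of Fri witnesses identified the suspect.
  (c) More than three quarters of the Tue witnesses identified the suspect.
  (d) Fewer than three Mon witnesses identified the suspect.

(a) Wed: |A| = 5, |A ∩ B| = 4; needs |A ∖ B| = 2 — false.
(b) Fri: |A| = 6, |A ∩ B| = 4; needs |A ∩ B| > |A ∖ B| — true.
(c) Tue: |A| = 8, |A ∩ B| = 6; needs |A ∩ B| / |A| > 3/4 — false.
(d) Mon: |A| = 5, |A ∩ B| = 2; needs |A ∩ B| < 3 — true.

2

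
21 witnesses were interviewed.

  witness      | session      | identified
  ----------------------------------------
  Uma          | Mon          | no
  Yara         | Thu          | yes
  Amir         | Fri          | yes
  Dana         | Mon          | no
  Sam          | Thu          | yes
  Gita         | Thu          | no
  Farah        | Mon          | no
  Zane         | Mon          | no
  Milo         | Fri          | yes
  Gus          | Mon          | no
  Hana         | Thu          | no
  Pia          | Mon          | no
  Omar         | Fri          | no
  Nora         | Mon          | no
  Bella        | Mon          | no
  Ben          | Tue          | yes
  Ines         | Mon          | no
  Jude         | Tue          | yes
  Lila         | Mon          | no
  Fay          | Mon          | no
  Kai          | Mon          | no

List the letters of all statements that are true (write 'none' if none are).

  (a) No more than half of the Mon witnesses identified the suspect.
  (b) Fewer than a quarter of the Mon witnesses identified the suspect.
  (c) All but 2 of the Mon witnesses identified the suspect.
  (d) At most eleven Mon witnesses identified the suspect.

(a), (b), (d)

|A| = 12, |A ∩ B| = 0, |A ∖ B| = 12.
(a) |A ∩ B| ≤ |A ∖ B|: holds.
(b) |A ∩ B| / |A| < 1/4: holds.
(c) |A ∖ B| = 2: fails.
(d) |A ∩ B| ≤ 11: holds.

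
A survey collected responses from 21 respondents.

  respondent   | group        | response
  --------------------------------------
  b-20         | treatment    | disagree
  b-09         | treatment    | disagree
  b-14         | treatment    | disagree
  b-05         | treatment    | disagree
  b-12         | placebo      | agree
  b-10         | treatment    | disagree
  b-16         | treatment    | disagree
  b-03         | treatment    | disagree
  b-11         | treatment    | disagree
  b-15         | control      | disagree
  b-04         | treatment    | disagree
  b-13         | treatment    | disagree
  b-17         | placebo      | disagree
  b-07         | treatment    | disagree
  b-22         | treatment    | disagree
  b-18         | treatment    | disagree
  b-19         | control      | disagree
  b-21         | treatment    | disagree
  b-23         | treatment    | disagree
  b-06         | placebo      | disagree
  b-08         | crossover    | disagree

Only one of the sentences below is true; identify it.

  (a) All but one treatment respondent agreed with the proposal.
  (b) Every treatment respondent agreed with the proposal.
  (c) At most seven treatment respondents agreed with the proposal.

(c)

|A| = 15, |A ∩ B| = 0, |A ∖ B| = 15.
(a) requires |A ∖ B| = 1: false.
(b) requires A ⊆ B, i.e. every element of A is in B (|A ∖ B| = 0): false.
(c) requires |A ∩ B| ≤ 7: true.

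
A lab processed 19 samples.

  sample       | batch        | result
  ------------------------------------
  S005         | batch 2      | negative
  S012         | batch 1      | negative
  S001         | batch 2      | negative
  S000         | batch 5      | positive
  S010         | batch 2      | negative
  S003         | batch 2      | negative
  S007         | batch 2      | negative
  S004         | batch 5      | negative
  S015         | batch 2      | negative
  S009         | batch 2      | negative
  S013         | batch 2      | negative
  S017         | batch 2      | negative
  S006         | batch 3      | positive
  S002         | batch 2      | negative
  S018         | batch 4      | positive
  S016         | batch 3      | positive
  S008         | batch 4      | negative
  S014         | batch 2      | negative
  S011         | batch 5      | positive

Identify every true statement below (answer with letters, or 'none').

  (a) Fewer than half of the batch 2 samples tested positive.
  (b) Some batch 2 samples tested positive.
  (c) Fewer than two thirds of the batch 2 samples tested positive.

(a), (c)

|A| = 11, |A ∩ B| = 0, |A ∖ B| = 11.
(a) |A ∩ B| < |A ∖ B|: holds.
(b) A ∩ B ≠ ∅ (|A ∩ B| ≥ 1): fails.
(c) |A ∩ B| / |A| < 2/3: holds.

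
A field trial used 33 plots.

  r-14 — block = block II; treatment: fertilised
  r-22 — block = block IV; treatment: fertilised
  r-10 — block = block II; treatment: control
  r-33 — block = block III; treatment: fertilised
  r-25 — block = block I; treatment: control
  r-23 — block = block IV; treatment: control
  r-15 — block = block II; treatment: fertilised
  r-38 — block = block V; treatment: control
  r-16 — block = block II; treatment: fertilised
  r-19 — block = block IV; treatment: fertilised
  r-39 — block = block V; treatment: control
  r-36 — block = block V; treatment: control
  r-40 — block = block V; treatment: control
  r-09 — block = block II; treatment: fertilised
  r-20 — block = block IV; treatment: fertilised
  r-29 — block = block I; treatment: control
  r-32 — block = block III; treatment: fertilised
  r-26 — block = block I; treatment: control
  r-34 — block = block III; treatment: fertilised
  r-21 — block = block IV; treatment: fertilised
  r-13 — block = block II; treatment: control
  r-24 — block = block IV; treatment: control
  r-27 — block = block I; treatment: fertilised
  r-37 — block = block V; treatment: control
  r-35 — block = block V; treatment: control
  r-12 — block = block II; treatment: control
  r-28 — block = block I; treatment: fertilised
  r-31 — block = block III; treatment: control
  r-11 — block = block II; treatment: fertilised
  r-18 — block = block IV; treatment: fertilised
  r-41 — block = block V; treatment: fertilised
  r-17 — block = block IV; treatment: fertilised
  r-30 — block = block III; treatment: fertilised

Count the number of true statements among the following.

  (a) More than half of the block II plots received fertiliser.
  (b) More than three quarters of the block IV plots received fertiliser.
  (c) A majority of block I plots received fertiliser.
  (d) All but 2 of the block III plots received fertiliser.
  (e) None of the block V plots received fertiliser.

1

(a) block II: |A| = 8, |A ∩ B| = 5; needs |A ∩ B| > |A ∖ B| — true.
(b) block IV: |A| = 8, |A ∩ B| = 6; needs |A ∩ B| / |A| > 3/4 — false.
(c) block I: |A| = 5, |A ∩ B| = 2; needs |A ∩ B| > |A ∖ B| — false.
(d) block III: |A| = 5, |A ∩ B| = 4; needs |A ∖ B| = 2 — false.
(e) block V: |A| = 7, |A ∩ B| = 1; needs A ∩ B = ∅ (|A ∩ B| = 0) — false.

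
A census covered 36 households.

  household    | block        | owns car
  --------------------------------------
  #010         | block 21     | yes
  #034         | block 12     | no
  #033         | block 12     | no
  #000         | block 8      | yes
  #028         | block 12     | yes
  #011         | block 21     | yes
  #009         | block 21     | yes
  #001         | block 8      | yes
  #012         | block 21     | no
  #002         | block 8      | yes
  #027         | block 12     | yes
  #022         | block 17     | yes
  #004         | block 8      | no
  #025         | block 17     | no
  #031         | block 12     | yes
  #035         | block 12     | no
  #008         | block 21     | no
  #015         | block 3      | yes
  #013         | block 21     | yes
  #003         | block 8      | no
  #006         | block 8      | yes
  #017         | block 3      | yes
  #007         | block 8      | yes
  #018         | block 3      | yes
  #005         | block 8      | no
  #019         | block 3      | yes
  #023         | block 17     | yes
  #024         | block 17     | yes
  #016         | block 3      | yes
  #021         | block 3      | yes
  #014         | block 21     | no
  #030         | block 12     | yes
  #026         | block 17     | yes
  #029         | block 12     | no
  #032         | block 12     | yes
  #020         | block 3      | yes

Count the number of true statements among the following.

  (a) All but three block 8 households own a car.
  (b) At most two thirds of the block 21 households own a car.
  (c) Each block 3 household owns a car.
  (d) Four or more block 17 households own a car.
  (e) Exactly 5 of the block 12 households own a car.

5

(a) block 8: |A| = 8, |A ∩ B| = 5; needs |A ∖ B| = 3 — true.
(b) block 21: |A| = 7, |A ∩ B| = 4; needs |A ∩ B| / |A| ≤ 2/3 — true.
(c) block 3: |A| = 7, |A ∩ B| = 7; needs A ⊆ B, i.e. every element of A is in B (|A ∖ B| = 0) — true.
(d) block 17: |A| = 5, |A ∩ B| = 4; needs |A ∩ B| ≥ 4 — true.
(e) block 12: |A| = 9, |A ∩ B| = 5; needs |A ∩ B| = 5 — true.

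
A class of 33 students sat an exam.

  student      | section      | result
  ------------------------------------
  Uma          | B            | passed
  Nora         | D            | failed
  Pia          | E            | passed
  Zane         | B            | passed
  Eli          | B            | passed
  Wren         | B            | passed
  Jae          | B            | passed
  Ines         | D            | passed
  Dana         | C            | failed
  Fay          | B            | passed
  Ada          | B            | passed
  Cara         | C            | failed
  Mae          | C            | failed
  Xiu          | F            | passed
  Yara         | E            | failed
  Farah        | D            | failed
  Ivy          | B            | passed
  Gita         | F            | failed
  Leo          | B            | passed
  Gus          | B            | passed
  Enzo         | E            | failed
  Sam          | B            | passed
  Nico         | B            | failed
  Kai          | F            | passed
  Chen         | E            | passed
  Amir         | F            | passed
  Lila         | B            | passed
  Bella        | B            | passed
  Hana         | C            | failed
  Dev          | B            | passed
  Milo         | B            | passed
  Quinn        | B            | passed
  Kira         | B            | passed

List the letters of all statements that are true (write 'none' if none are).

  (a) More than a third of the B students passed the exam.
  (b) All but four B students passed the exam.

|A| = 18, |A ∩ B| = 17, |A ∖ B| = 1.
(a) |A ∩ B| / |A| > 1/3: holds.
(b) |A ∖ B| = 4: fails.

(a)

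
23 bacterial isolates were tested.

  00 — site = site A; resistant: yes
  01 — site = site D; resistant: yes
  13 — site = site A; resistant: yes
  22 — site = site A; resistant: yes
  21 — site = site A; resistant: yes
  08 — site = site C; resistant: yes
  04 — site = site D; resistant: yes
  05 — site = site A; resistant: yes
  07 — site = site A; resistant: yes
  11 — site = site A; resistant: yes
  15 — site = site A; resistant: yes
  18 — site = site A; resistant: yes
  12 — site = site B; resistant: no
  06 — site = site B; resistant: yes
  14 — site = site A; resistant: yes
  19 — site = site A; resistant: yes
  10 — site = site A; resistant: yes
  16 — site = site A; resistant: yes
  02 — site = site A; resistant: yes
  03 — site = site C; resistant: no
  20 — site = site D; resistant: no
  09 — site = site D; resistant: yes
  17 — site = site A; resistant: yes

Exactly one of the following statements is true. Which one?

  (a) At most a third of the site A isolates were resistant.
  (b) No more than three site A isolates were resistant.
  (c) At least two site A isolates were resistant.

|A| = 15, |A ∩ B| = 15, |A ∖ B| = 0.
(a) requires |A ∩ B| / |A| ≤ 1/3: false.
(b) requires |A ∩ B| ≤ 3: false.
(c) requires |A ∩ B| ≥ 2: true.

(c)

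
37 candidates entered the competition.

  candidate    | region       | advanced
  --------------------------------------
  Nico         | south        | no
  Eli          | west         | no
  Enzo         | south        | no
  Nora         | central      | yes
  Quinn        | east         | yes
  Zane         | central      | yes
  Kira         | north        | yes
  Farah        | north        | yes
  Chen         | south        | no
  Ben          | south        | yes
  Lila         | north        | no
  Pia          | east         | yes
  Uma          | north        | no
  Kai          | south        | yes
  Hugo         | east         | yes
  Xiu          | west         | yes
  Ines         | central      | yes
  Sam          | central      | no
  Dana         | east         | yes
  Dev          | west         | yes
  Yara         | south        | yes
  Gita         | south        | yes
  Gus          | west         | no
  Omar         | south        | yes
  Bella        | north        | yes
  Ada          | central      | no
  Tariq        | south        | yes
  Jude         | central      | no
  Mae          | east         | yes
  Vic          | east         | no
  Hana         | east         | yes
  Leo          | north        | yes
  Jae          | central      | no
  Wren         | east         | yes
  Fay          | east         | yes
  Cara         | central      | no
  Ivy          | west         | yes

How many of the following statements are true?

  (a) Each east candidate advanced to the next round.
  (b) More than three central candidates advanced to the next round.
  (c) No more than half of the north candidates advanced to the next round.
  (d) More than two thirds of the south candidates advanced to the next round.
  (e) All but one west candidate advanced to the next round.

(a) east: |A| = 9, |A ∩ B| = 8; needs A ⊆ B, i.e. every element of A is in B (|A ∖ B| = 0) — false.
(b) central: |A| = 8, |A ∩ B| = 3; needs |A ∩ B| > 3 — false.
(c) north: |A| = 6, |A ∩ B| = 4; needs |A ∩ B| ≤ |A ∖ B| — false.
(d) south: |A| = 9, |A ∩ B| = 6; needs |A ∩ B| / |A| > 2/3 — false.
(e) west: |A| = 5, |A ∩ B| = 3; needs |A ∖ B| = 1 — false.

0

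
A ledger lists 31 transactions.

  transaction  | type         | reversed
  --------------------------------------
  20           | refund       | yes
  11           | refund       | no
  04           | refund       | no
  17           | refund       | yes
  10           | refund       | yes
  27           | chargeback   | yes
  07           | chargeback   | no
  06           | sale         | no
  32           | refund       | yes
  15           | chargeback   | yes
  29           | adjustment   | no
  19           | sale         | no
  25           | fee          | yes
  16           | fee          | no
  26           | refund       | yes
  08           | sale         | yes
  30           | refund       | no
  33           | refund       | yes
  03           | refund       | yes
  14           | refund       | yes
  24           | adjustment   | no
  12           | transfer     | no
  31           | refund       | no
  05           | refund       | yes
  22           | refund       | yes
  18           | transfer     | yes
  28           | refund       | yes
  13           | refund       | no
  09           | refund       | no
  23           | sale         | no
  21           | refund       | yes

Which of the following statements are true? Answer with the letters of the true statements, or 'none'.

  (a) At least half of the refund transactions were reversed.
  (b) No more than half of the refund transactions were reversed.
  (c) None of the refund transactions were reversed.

(a)

|A| = 18, |A ∩ B| = 12, |A ∖ B| = 6.
(a) |A ∩ B| ≥ |A ∖ B|: holds.
(b) |A ∩ B| ≤ |A ∖ B|: fails.
(c) A ∩ B = ∅ (|A ∩ B| = 0): fails.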